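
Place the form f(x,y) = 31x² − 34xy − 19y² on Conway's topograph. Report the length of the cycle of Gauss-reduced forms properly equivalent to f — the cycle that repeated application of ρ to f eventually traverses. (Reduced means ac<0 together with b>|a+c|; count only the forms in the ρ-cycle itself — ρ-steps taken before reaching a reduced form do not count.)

D = 3512, ⌊√D⌋ = 59
descent: ρ → (-19,34,31)  [lands on river]
river: ρ → (31,28,-22)
river: ρ → (-22,16,37)
river: ρ → (37,58,-1)
river: ρ → (-1,58,37)
river: ρ → (37,16,-22)
river: ρ → (-22,28,31)
river: ρ → (31,34,-19)
river: ρ → (-19,42,23)
river: ρ → (23,50,-11)
river: ρ → (-11,38,47)
river: ρ → (47,56,-2)
river: ρ → (-2,56,47)
river: ρ → (47,38,-11)
river: ρ → (-11,50,23)
river: ρ → (23,42,-19)
ρ-cycle length = 16 (tail of 1 descent step not counted)

16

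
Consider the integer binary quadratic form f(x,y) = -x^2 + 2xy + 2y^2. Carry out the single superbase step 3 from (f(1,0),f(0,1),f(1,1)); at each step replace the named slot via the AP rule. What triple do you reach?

start (-1,2,3) = (f(1,0),f(0,1),f(1,1))
replace slot 3: 2·((-1)+2) − 3 = -1 → (-1,2,-1)

-1,2,-1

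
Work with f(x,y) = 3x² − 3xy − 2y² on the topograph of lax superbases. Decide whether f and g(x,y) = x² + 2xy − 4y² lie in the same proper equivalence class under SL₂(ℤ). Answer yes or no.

D₁ = 33, D₂ = 20
discriminants differ ⇒ not SL₂(ℤ)-equivalent

no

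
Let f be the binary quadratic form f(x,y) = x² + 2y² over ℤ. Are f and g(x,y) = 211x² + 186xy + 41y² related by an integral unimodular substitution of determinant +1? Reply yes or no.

D₁ = -8, D₂ = -8
f: reduced (well bottom): (1,0,2) with a≤c, −a<b≤a
g: flip: (211,186,41)→(41,-186,211)
g: translate: b→-22 (≡-186 mod 82), so (41,-186,211)→(41,-22,3)
g: flip: (41,-22,3)→(3,22,41)
g: translate: b→-2 (≡22 mod 6), so (3,22,41)→(3,-2,1)
g: flip: (3,-2,1)→(1,2,3)
g: translate: b→0 (≡2 mod 2), so (1,2,3)→(1,0,2)
g: reduced (well bottom): (1,0,2) with a≤c, −a<b≤a
reduced forms (1, 0, 2) vs (1, 0, 2) ⇒ equivalent

yes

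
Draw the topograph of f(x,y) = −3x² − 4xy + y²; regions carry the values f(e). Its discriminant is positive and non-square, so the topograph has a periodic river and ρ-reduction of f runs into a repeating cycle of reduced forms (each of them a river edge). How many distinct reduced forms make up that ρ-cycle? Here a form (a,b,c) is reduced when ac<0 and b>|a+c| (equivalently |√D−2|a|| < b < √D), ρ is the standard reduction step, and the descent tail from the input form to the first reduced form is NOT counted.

D = 28, ⌊√D⌋ = 5
descent: ρ → (1,4,-3)  [lands on river]
river: ρ → (-3,2,2)
river: ρ → (2,2,-3)
river: ρ → (-3,4,1)
ρ-cycle length = 4 (tail of 1 descent step not counted)

4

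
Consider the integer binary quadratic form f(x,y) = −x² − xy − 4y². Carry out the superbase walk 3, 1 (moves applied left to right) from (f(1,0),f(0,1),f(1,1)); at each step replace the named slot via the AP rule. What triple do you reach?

start (-1,-4,-6) = (f(1,0),f(0,1),f(1,1))
replace slot 3: 2·((-1)+(-4)) − (-6) = -4 → (-1,-4,-4)
replace slot 1: 2·((-4)+(-4)) − (-1) = -15 → (-15,-4,-4)

-15,-4,-4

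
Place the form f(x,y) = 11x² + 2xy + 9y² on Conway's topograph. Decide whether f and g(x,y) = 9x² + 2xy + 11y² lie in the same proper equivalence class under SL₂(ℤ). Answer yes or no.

D₁ = -392, D₂ = -392
f: flip: (11,2,9)→(9,-2,11)
f: reduced (well bottom): (9,-2,11) with a≤c, −a<b≤a
g: reduced (well bottom): (9,2,11) with a≤c, −a<b≤a
reduced forms (9, -2, 11) vs (9, 2, 11) ⇒ inequivalent

no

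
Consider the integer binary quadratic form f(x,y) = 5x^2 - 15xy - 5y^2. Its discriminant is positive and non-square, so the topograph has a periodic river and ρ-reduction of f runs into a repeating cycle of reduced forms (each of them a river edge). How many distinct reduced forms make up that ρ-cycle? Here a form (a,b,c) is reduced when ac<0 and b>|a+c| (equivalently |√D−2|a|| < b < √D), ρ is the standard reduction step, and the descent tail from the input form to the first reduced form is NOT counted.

D = 325, ⌊√D⌋ = 18
descent: ρ → (-5,15,5)  [lands on river]
river: ρ → (5,15,-5)
ρ-cycle length = 2 (tail of 1 descent step not counted)

2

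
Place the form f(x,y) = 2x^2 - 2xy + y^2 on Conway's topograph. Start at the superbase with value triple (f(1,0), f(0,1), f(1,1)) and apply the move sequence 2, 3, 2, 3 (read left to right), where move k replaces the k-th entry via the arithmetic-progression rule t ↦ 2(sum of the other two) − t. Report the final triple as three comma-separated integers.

start (2,1,1) = (f(1,0),f(0,1),f(1,1))
replace slot 2: 2·(2+1) − 1 = 5 → (2,5,1)
replace slot 3: 2·(2+5) − 1 = 13 → (2,5,13)
replace slot 2: 2·(2+13) − 5 = 25 → (2,25,13)
replace slot 3: 2·(2+25) − 13 = 41 → (2,25,41)

2,25,41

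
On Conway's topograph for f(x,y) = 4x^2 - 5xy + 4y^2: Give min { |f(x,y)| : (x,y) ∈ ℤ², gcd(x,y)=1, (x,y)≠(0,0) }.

translate: b→3 (≡-5 mod 8), so (4,-5,4)→(4,3,3)
flip: (4,3,3)→(3,-3,4)
translate: b→3 (≡-3 mod 6), so (3,-3,4)→(3,3,4)
reduced (well bottom): (3,3,4) with a≤c, −a<b≤a
well minimum = a = 3

3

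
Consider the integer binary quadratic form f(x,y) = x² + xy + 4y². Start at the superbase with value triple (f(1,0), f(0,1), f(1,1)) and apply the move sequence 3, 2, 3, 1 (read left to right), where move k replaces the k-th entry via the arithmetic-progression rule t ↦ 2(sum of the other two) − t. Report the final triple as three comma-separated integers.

start (1,4,6) = (f(1,0),f(0,1),f(1,1))
replace slot 3: 2·(1+4) − 6 = 4 → (1,4,4)
replace slot 2: 2·(1+4) − 4 = 6 → (1,6,4)
replace slot 3: 2·(1+6) − 4 = 10 → (1,6,10)
replace slot 1: 2·(6+10) − 1 = 31 → (31,6,10)

31,6,10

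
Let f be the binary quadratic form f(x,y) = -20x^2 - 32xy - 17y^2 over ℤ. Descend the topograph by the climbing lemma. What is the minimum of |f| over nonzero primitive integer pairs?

translate: b→-8 (≡32 mod 40), so (20,32,17)→(20,-8,5)
flip: (20,-8,5)→(5,8,20)
translate: b→-2 (≡8 mod 10), so (5,8,20)→(5,-2,17)
reduced (well bottom): (5,-2,17) with a≤c, −a<b≤a
well minimum |f| = |-5| = 5 (negative-definite)

5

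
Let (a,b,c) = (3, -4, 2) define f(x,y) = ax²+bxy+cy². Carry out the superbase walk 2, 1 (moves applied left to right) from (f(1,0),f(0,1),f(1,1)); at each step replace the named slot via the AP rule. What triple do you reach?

start (3,2,1) = (f(1,0),f(0,1),f(1,1))
replace slot 2: 2·(3+1) − 2 = 6 → (3,6,1)
replace slot 1: 2·(6+1) − 3 = 11 → (11,6,1)

11,6,1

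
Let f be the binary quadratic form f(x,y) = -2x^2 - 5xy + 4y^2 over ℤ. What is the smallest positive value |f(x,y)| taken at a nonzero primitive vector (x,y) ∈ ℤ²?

descent: ρ → (4,5,-2)  [lands on river]
river: ρ → (-2,7,1)
river: ρ → (1,7,-2)
river: ρ → (-2,5,4)
river: ρ → (4,3,-3)
river: ρ → (-3,3,4)
closes: descent 1, river 6
min |a| on river = 1

1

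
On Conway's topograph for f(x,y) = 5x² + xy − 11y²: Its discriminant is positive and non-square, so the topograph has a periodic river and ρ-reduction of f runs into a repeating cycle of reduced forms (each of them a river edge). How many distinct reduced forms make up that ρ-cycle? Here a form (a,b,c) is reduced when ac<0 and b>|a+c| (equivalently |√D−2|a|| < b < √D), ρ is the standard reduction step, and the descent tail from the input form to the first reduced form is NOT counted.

D = 221, ⌊√D⌋ = 14
descent: ρ → (-11,-1,5)
descent: ρ → (5,11,-5)  [lands on river]
river: ρ → (-5,9,7)
river: ρ → (7,5,-7)
river: ρ → (-7,9,5)
ρ-cycle length = 4 (tail of 2 descent steps not counted)

4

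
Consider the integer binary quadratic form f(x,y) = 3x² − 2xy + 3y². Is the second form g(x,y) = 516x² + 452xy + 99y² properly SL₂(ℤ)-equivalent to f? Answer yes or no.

D₁ = -32, D₂ = -32
f: flip: (3,-2,3)→(3,2,3)
f: reduced (well bottom): (3,2,3) with a≤c, −a<b≤a
g: flip: (516,452,99)→(99,-452,516)
g: translate: b→-56 (≡-452 mod 198), so (99,-452,516)→(99,-56,8)
g: flip: (99,-56,8)→(8,56,99)
g: translate: b→8 (≡56 mod 16), so (8,56,99)→(8,8,3)
g: flip: (8,8,3)→(3,-8,8)
g: translate: b→-2 (≡-8 mod 6), so (3,-8,8)→(3,-2,3)
g: flip: (3,-2,3)→(3,2,3)
g: reduced (well bottom): (3,2,3) with a≤c, −a<b≤a
reduced forms (3, 2, 3) vs (3, 2, 3) ⇒ equivalent

yes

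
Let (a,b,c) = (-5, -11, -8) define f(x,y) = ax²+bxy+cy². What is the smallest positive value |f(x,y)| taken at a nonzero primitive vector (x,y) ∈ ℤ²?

translate: b→1 (≡11 mod 10), so (5,11,8)→(5,1,2)
flip: (5,1,2)→(2,-1,5)
reduced (well bottom): (2,-1,5) with a≤c, −a<b≤a
well minimum |f| = |-2| = 2 (negative-definite)

2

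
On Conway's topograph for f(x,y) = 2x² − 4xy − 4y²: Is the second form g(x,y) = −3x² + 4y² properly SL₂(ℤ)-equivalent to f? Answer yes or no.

D₁ = 48, D₂ = 48
river cycle of f (length 2): (-4, 4, 2), (2, 4, -4)
river cycle of g (length 2): (-3, 6, 1), (1, 6, -3)
cycles differ ⇒ inequivalent

no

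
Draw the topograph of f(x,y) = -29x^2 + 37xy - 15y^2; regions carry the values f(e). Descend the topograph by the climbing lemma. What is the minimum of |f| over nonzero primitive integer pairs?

translate: b→21 (≡-37 mod 58), so (29,-37,15)→(29,21,7)
flip: (29,21,7)→(7,-21,29)
translate: b→7 (≡-21 mod 14), so (7,-21,29)→(7,7,15)
reduced (well bottom): (7,7,15) with a≤c, −a<b≤a
well minimum |f| = |-7| = 7 (negative-definite)

7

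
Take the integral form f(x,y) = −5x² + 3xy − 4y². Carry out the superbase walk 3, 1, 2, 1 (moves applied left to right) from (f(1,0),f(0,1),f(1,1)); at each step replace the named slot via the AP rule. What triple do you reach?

start (-5,-4,-6) = (f(1,0),f(0,1),f(1,1))
replace slot 3: 2·((-5)+(-4)) − (-6) = -12 → (-5,-4,-12)
replace slot 1: 2·((-4)+(-12)) − (-5) = -27 → (-27,-4,-12)
replace slot 2: 2·((-27)+(-12)) − (-4) = -74 → (-27,-74,-12)
replace slot 1: 2·((-74)+(-12)) − (-27) = -145 → (-145,-74,-12)

-145,-74,-12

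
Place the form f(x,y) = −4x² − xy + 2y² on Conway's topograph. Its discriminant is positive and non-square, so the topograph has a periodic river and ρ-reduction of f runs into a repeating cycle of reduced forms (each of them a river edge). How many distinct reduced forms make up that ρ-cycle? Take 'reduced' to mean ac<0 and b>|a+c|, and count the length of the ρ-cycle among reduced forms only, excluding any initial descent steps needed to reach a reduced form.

D = 33, ⌊√D⌋ = 5
descent: ρ → (2,5,-1)  [lands on river]
river: ρ → (-1,5,2)
river: ρ → (2,3,-3)
river: ρ → (-3,3,2)
ρ-cycle length = 4 (tail of 1 descent step not counted)

4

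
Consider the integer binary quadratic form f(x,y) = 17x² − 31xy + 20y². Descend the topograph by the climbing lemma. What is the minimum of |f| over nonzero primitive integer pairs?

translate: b→3 (≡-31 mod 34), so (17,-31,20)→(17,3,6)
flip: (17,3,6)→(6,-3,17)
reduced (well bottom): (6,-3,17) with a≤c, −a<b≤a
well minimum = a = 6

6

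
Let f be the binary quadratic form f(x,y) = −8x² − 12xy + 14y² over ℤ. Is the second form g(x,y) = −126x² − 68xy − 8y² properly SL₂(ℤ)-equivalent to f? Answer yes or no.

D₁ = 592, D₂ = 592
river cycle of f (length 6): (14, 12, -8), (-8, 20, 6), (6, 16, -14), (-14, 12, 8), (8, 20, -6), (-6, 16, 14)
river cycle of g (length 6): (-8, 20, 6), (6, 16, -14), (-14, 12, 8), (8, 20, -6), (-6, 16, 14), (14, 12, -8)
cycles coincide ⇒ equivalent

yes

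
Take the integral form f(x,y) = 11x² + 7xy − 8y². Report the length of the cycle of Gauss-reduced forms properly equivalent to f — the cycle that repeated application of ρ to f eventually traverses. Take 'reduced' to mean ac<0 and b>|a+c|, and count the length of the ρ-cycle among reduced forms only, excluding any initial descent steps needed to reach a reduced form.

D = 401, ⌊√D⌋ = 20
river: ρ → (-8,9,10)
river: ρ → (10,11,-7)
river: ρ → (-7,17,4)
river: ρ → (4,15,-11)
river: ρ → (-11,7,8)
river: ρ → (8,9,-10)
river: ρ → (-10,11,7)
river: ρ → (7,17,-4)
river: ρ → (-4,15,11)
river: ρ → (11,7,-8)
ρ-cycle length = 10 (tail of 0 descent steps not counted)

10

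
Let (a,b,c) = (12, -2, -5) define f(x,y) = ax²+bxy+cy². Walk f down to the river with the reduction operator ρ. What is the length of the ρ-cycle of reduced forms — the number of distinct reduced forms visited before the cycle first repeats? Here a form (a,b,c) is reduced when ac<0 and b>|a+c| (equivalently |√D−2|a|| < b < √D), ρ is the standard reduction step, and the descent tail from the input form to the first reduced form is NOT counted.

D = 244, ⌊√D⌋ = 15
descent: ρ → (-5,12,5)  [lands on river]
river: ρ → (5,8,-9)
river: ρ → (-9,10,4)
river: ρ → (4,14,-3)
river: ρ → (-3,10,12)
river: ρ → (12,14,-1)
river: ρ → (-1,14,12)
river: ρ → (12,10,-3)
river: ρ → (-3,14,4)
river: ρ → (4,10,-9)
river: ρ → (-9,8,5)
river: ρ → (5,12,-5)
river: ρ → (-5,8,9)
river: ρ → (9,10,-4)
river: ρ → (-4,14,3)
river: ρ → (3,10,-12)
river: ρ → (-12,14,1)
river: ρ → (1,14,-12)
river: ρ → (-12,10,3)
river: ρ → (3,14,-4)
river: ρ → (-4,10,9)
river: ρ → (9,8,-5)
ρ-cycle length = 22 (tail of 1 descent step not counted)

22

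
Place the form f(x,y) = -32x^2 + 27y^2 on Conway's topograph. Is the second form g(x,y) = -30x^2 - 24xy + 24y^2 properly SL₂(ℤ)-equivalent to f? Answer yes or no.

D₁ = 3456, D₂ = 3456
river cycle of f (length 14): (27, 54, -5), (-5, 56, 16), (16, 40, -29), (-29, 18, 27), (27, 36, -20), (-20, 44, 19), (19, 32, -32), (-32, 32, 19), (19, 44, -20), (-20, 36, 27), … (4 more)
river cycle of g (length 4): (24, 24, -30), (-30, 36, 18), (18, 36, -30), (-30, 24, 24)
cycles differ ⇒ inequivalent

no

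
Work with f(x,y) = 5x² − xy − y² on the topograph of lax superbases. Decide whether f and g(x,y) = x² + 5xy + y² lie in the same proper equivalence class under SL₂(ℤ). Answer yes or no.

D₁ = 21, D₂ = 21
river cycle of f (length 2): (-1, 3, 3), (3, 3, -1)
river cycle of g (length 2): (1, 3, -3), (-3, 3, 1)
cycles differ ⇒ inequivalent

no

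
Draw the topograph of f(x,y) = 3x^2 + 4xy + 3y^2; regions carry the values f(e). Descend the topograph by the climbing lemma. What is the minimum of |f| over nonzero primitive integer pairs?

translate: b→-2 (≡4 mod 6), so (3,4,3)→(3,-2,2)
flip: (3,-2,2)→(2,2,3)
reduced (well bottom): (2,2,3) with a≤c, −a<b≤a
well minimum = a = 2

2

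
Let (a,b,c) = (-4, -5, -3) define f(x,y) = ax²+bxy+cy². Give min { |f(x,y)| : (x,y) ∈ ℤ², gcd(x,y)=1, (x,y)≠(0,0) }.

translate: b→-3 (≡5 mod 8), so (4,5,3)→(4,-3,2)
flip: (4,-3,2)→(2,3,4)
translate: b→-1 (≡3 mod 4), so (2,3,4)→(2,-1,3)
reduced (well bottom): (2,-1,3) with a≤c, −a<b≤a
well minimum |f| = |-2| = 2 (negative-definite)

2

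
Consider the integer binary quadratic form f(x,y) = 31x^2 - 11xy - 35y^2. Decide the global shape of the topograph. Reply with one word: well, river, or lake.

D = b²−4ac = (-11)² − 4·31·(-35) = 4461
D > 0 non-square ⇒ indefinite ⇒ periodic river

river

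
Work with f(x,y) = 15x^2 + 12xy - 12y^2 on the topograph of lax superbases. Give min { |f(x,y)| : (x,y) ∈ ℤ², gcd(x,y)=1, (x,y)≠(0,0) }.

river: ρ → (-12,12,15)
river: ρ → (15,18,-9)
river: ρ → (-9,18,15)
river: ρ → (15,12,-12)
closes: descent 0, river 4
min |a| on river = 9

9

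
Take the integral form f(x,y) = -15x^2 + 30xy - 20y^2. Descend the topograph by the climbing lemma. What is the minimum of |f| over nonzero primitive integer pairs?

translate: b→0 (≡-30 mod 30), so (15,-30,20)→(15,0,5)
flip: (15,0,5)→(5,0,15)
reduced (well bottom): (5,0,15) with a≤c, −a<b≤a
well minimum |f| = |-5| = 5 (negative-definite)

5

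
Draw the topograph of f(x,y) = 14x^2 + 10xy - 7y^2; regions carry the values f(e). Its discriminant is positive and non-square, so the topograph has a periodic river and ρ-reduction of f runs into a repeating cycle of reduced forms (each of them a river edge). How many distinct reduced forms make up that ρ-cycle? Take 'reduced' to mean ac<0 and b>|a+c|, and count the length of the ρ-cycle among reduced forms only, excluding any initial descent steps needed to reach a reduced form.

D = 492, ⌊√D⌋ = 22
river: ρ → (-7,18,6)
river: ρ → (6,18,-7)
river: ρ → (-7,10,14)
river: ρ → (14,18,-3)
river: ρ → (-3,18,14)
river: ρ → (14,10,-7)
ρ-cycle length = 6 (tail of 0 descent steps not counted)

6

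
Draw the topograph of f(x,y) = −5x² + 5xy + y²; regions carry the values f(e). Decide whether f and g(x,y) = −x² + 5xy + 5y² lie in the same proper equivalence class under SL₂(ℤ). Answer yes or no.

D₁ = 45, D₂ = 45
river cycle of f (length 2): (1, 5, -5), (-5, 5, 1)
river cycle of g (length 2): (5, 5, -1), (-1, 5, 5)
cycles differ ⇒ inequivalent

no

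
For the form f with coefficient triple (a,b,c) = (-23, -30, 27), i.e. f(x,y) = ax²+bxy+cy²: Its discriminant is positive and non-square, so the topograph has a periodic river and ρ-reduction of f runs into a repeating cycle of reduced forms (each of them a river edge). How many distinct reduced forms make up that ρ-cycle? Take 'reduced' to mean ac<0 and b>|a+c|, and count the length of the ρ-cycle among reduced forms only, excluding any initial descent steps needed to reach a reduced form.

D = 3384, ⌊√D⌋ = 58
descent: ρ → (27,30,-23)  [lands on river]
river: ρ → (-23,16,34)
river: ρ → (34,52,-5)
river: ρ → (-5,58,1)
river: ρ → (1,58,-5)
river: ρ → (-5,52,34)
river: ρ → (34,16,-23)
river: ρ → (-23,30,27)
river: ρ → (27,24,-26)
river: ρ → (-26,28,25)
river: ρ → (25,22,-29)
river: ρ → (-29,36,18)
river: ρ → (18,36,-29)
river: ρ → (-29,22,25)
river: ρ → (25,28,-26)
river: ρ → (-26,24,27)
ρ-cycle length = 16 (tail of 1 descent step not counted)

16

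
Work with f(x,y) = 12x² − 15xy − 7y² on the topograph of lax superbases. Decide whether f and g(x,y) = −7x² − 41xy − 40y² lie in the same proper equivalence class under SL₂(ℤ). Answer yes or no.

D₁ = 561, D₂ = 561
river cycle of f (length 16): (-7, 15, 12), (12, 9, -10), (-10, 11, 11), (11, 11, -10), (-10, 9, 12), (12, 15, -7), (-7, 13, 14), (14, 15, -6), (-6, 21, 5), (5, 19, -10), … (6 more)
river cycle of g (length 16): (-6, 15, 14), (14, 13, -7), (-7, 15, 12), (12, 9, -10), (-10, 11, 11), (11, 11, -10), (-10, 9, 12), (12, 15, -7), (-7, 13, 14), (14, 15, -6), … (6 more)
cycles coincide ⇒ equivalent

yes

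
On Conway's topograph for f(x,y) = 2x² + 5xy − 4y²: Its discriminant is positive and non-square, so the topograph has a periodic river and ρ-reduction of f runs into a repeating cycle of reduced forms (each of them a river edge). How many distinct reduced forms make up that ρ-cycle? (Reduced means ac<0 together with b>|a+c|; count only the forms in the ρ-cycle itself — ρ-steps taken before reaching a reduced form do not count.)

D = 57, ⌊√D⌋ = 7
river: ρ → (-4,3,3)
river: ρ → (3,3,-4)
river: ρ → (-4,5,2)
river: ρ → (2,7,-1)
river: ρ → (-1,7,2)
river: ρ → (2,5,-4)
ρ-cycle length = 6 (tail of 0 descent steps not counted)

6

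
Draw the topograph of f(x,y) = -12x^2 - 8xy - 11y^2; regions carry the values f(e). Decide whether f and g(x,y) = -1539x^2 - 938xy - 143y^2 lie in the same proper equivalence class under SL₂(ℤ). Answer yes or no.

D₁ = -464, D₂ = -464
f is negative-definite; reduce −f:
−f: flip: (12,8,11)→(11,-8,12)
−f: reduced (well bottom): (11,-8,12) with a≤c, −a<b≤a
flip sign back: reduced form of f is (-11,8,-12)
g is negative-definite; reduce −g:
−g: flip: (1539,938,143)→(143,-938,1539)
−g: translate: b→-80 (≡-938 mod 286), so (143,-938,1539)→(143,-80,12)
−g: flip: (143,-80,12)→(12,80,143)
−g: translate: b→8 (≡80 mod 24), so (12,80,143)→(12,8,11)
−g: flip: (12,8,11)→(11,-8,12)
−g: reduced (well bottom): (11,-8,12) with a≤c, −a<b≤a
flip sign back: reduced form of g is (-11,8,-12)
reduced forms (-11, 8, -12) vs (-11, 8, -12) ⇒ equivalent

yes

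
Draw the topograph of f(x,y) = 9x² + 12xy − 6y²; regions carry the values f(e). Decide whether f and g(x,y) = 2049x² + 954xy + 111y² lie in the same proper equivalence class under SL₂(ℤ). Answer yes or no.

D₁ = 360, D₂ = 360
river cycle of f (length 6): (-6, 12, 9), (9, 6, -9), (-9, 12, 6), (6, 12, -9), (-9, 6, 9), (9, 12, -6)
river cycle of g (length 6): (9, 12, -6), (-6, 12, 9), (9, 6, -9), (-9, 12, 6), (6, 12, -9), (-9, 6, 9)
cycles coincide ⇒ equivalent

yes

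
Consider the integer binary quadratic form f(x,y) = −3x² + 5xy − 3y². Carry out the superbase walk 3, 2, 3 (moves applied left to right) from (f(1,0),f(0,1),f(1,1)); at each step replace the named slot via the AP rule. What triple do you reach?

start (-3,-3,-1) = (f(1,0),f(0,1),f(1,1))
replace slot 3: 2·((-3)+(-3)) − (-1) = -11 → (-3,-3,-11)
replace slot 2: 2·((-3)+(-11)) − (-3) = -25 → (-3,-25,-11)
replace slot 3: 2·((-3)+(-25)) − (-11) = -45 → (-3,-25,-45)

-3,-25,-45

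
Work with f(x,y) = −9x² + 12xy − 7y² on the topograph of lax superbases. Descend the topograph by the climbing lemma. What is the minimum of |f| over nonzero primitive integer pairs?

translate: b→6 (≡-12 mod 18), so (9,-12,7)→(9,6,4)
flip: (9,6,4)→(4,-6,9)
translate: b→2 (≡-6 mod 8), so (4,-6,9)→(4,2,7)
reduced (well bottom): (4,2,7) with a≤c, −a<b≤a
well minimum |f| = |-4| = 4 (negative-definite)

4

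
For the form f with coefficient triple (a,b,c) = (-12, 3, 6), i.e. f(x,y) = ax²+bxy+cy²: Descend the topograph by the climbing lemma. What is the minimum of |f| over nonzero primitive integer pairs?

descent: ρ → (6,9,-9)  [lands on river]
river: ρ → (-9,9,6)
river: ρ → (6,15,-3)
river: ρ → (-3,15,6)
closes: descent 1, river 4
min |a| on river = 3

3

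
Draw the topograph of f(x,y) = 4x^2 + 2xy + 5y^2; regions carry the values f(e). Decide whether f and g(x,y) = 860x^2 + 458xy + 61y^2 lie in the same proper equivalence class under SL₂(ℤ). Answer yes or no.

D₁ = -76, D₂ = -76
f: reduced (well bottom): (4,2,5) with a≤c, −a<b≤a
g: flip: (860,458,61)→(61,-458,860)
g: translate: b→30 (≡-458 mod 122), so (61,-458,860)→(61,30,4)
g: flip: (61,30,4)→(4,-30,61)
g: translate: b→2 (≡-30 mod 8), so (4,-30,61)→(4,2,5)
g: reduced (well bottom): (4,2,5) with a≤c, −a<b≤a
reduced forms (4, 2, 5) vs (4, 2, 5) ⇒ equivalent

yes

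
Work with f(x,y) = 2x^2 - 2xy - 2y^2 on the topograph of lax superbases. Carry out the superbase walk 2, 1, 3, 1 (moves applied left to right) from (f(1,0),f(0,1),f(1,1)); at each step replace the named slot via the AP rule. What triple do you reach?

start (2,-2,-2) = (f(1,0),f(0,1),f(1,1))
replace slot 2: 2·(2+(-2)) − (-2) = 2 → (2,2,-2)
replace slot 1: 2·(2+(-2)) − 2 = -2 → (-2,2,-2)
replace slot 3: 2·((-2)+2) − (-2) = 2 → (-2,2,2)
replace slot 1: 2·(2+2) − (-2) = 10 → (10,2,2)

10,2,2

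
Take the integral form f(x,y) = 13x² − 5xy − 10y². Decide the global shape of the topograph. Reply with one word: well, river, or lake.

D = b²−4ac = (-5)² − 4·13·(-10) = 545
D > 0 non-square ⇒ indefinite ⇒ periodic river

river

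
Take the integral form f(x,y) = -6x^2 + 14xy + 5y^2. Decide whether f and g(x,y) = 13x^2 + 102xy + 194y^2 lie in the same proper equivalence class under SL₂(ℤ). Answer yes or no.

D₁ = 316, D₂ = 316
river cycle of f (length 6): (5, 16, -3), (-3, 14, 10), (10, 6, -7), (-7, 8, 9), (9, 10, -6), (-6, 14, 5)
river cycle of g (length 6): (-6, 14, 5), (5, 16, -3), (-3, 14, 10), (10, 6, -7), (-7, 8, 9), (9, 10, -6)
cycles coincide ⇒ equivalent

yes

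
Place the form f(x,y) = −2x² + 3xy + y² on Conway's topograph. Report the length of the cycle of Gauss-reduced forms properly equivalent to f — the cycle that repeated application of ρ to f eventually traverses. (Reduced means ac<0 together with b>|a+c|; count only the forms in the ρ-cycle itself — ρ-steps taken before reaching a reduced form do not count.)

D = 17, ⌊√D⌋ = 4
river: ρ → (1,3,-2)
river: ρ → (-2,1,2)
river: ρ → (2,3,-1)
river: ρ → (-1,3,2)
river: ρ → (2,1,-2)
river: ρ → (-2,3,1)
ρ-cycle length = 6 (tail of 0 descent steps not counted)

6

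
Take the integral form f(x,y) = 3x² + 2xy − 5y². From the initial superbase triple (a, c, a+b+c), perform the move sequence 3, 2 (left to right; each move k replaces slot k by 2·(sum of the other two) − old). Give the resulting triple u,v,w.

start (3,-5,0) = (f(1,0),f(0,1),f(1,1))
replace slot 3: 2·(3+(-5)) − 0 = -4 → (3,-5,-4)
replace slot 2: 2·(3+(-4)) − (-5) = 3 → (3,3,-4)

3,3,-4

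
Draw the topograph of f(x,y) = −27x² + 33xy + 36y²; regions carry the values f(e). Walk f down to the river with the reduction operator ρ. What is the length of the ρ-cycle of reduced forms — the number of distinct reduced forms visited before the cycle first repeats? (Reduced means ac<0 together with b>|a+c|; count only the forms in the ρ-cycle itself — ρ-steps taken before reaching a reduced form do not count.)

D = 4977, ⌊√D⌋ = 70
river: ρ → (36,39,-24)
river: ρ → (-24,57,18)
river: ρ → (18,51,-33)
river: ρ → (-33,15,36)
river: ρ → (36,57,-12)
river: ρ → (-12,63,21)
river: ρ → (21,63,-12)
river: ρ → (-12,57,36)
river: ρ → (36,15,-33)
river: ρ → (-33,51,18)
river: ρ → (18,57,-24)
river: ρ → (-24,39,36)
river: ρ → (36,33,-27)
river: ρ → (-27,21,42)
river: ρ → (42,63,-6)
river: ρ → (-6,69,9)
river: ρ → (9,57,-48)
river: ρ → (-48,39,18)
river: ρ → (18,69,-3)
river: ρ → (-3,69,18)
river: ρ → (18,39,-48)
river: ρ → (-48,57,9)
river: ρ → (9,69,-6)
river: ρ → (-6,63,42)
river: ρ → (42,21,-27)
river: ρ → (-27,33,36)
ρ-cycle length = 26 (tail of 0 descent steps not counted)

26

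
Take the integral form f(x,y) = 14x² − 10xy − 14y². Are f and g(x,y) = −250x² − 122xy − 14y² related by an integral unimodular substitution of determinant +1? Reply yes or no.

D₁ = 884, D₂ = 884
river cycle of f (length 4): (-14, 10, 14), (14, 18, -10), (-10, 22, 10), (10, 18, -14)
river cycle of g (length 4): (-14, 10, 14), (14, 18, -10), (-10, 22, 10), (10, 18, -14)
cycles coincide ⇒ equivalent

yes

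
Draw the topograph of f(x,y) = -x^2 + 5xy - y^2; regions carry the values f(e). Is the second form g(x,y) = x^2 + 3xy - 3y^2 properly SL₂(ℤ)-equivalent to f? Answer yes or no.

D₁ = 21, D₂ = 21
river cycle of f (length 2): (-1, 3, 3), (3, 3, -1)
river cycle of g (length 2): (-3, 3, 1), (1, 3, -3)
cycles differ ⇒ inequivalent

no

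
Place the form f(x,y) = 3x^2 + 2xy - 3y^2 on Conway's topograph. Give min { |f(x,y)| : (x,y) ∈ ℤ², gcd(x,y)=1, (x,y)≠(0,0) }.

river: ρ → (-3,4,2)
river: ρ → (2,4,-3)
river: ρ → (-3,2,3)
river: ρ → (3,4,-2)
river: ρ → (-2,4,3)
river: ρ → (3,2,-3)
closes: descent 0, river 6
min |a| on river = 2

2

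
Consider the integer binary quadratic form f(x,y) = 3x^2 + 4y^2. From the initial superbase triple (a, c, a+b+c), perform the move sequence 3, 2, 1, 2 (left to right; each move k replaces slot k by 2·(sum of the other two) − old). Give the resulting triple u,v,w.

start (3,4,7) = (f(1,0),f(0,1),f(1,1))
replace slot 3: 2·(3+4) − 7 = 7 → (3,4,7)
replace slot 2: 2·(3+7) − 4 = 16 → (3,16,7)
replace slot 1: 2·(16+7) − 3 = 43 → (43,16,7)
replace slot 2: 2·(43+7) − 16 = 84 → (43,84,7)

43,84,7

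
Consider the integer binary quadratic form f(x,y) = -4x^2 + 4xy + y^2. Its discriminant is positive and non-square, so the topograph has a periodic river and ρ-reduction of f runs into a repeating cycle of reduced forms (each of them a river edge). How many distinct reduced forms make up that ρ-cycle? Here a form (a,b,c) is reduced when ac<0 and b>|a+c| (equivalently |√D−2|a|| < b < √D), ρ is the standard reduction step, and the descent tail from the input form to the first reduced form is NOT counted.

D = 32, ⌊√D⌋ = 5
river: ρ → (1,4,-4)
river: ρ → (-4,4,1)
ρ-cycle length = 2 (tail of 0 descent steps not counted)

2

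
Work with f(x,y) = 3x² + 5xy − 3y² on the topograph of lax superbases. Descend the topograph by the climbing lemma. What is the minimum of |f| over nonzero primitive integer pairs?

river: ρ → (-3,7,1)
river: ρ → (1,7,-3)
river: ρ → (-3,5,3)
river: ρ → (3,7,-1)
river: ρ → (-1,7,3)
river: ρ → (3,5,-3)
closes: descent 0, river 6
min |a| on river = 1

1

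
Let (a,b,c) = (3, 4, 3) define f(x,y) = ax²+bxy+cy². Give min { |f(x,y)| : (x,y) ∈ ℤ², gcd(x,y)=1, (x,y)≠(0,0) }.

translate: b→-2 (≡4 mod 6), so (3,4,3)→(3,-2,2)
flip: (3,-2,2)→(2,2,3)
reduced (well bottom): (2,2,3) with a≤c, −a<b≤a
well minimum = a = 2

2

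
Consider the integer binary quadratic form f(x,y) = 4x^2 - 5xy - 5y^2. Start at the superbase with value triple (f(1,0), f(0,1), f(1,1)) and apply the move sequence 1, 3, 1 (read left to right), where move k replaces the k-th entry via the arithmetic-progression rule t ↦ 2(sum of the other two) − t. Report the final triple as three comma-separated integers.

start (4,-5,-6) = (f(1,0),f(0,1),f(1,1))
replace slot 1: 2·((-5)+(-6)) − 4 = -26 → (-26,-5,-6)
replace slot 3: 2·((-26)+(-5)) − (-6) = -56 → (-26,-5,-56)
replace slot 1: 2·((-5)+(-56)) − (-26) = -96 → (-96,-5,-56)

-96,-5,-56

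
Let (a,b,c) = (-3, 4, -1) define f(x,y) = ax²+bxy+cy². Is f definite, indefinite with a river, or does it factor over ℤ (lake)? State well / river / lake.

D = b²−4ac = 4² − 4·(-3)·(-1) = 4
D = 2² is a perfect square ⇒ form factors over ℤ ⇒ lakes

lake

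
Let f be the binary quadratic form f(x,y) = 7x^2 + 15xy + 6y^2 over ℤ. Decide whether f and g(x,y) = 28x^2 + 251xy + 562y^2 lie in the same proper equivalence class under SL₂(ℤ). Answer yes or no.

D₁ = 57, D₂ = 57
river cycle of f (length 6): (-2, 7, 1), (1, 7, -2), (-2, 5, 4), (4, 3, -3), (-3, 3, 4), (4, 5, -2)
river cycle of g (length 6): (-2, 7, 1), (1, 7, -2), (-2, 5, 4), (4, 3, -3), (-3, 3, 4), (4, 5, -2)
cycles coincide ⇒ equivalent

yes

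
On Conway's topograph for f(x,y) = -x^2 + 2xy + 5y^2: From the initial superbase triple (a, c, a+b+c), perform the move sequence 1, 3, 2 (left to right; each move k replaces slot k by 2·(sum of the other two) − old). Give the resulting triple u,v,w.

start (-1,5,6) = (f(1,0),f(0,1),f(1,1))
replace slot 1: 2·(5+6) − (-1) = 23 → (23,5,6)
replace slot 3: 2·(23+5) − 6 = 50 → (23,5,50)
replace slot 2: 2·(23+50) − 5 = 141 → (23,141,50)

23,141,50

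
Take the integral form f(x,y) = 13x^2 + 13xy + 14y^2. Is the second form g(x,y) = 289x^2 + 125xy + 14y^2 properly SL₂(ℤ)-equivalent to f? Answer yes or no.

D₁ = -559, D₂ = -559
f: reduced (well bottom): (13,13,14) with a≤c, −a<b≤a
g: flip: (289,125,14)→(14,-125,289)
g: translate: b→-13 (≡-125 mod 28), so (14,-125,289)→(14,-13,13)
g: flip: (14,-13,13)→(13,13,14)
g: reduced (well bottom): (13,13,14) with a≤c, −a<b≤a
reduced forms (13, 13, 14) vs (13, 13, 14) ⇒ equivalent

yes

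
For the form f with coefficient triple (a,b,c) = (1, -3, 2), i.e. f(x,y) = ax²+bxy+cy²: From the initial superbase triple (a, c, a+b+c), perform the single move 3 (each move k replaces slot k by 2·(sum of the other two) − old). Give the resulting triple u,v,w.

start (1,2,0) = (f(1,0),f(0,1),f(1,1))
replace slot 3: 2·(1+2) − 0 = 6 → (1,2,6)

1,2,6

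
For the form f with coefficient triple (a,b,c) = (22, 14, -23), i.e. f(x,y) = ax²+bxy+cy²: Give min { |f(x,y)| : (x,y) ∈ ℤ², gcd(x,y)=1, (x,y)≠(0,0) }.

river: ρ → (-23,32,13)
river: ρ → (13,46,-2)
river: ρ → (-2,46,13)
river: ρ → (13,32,-23)
river: ρ → (-23,14,22)
river: ρ → (22,30,-15)
river: ρ → (-15,30,22)
river: ρ → (22,14,-23)
closes: descent 0, river 8
min |a| on river = 2

2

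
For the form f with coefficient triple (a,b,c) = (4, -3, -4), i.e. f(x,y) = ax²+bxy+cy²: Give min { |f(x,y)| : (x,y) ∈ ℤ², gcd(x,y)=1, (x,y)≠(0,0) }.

descent: ρ → (-4,3,4)  [lands on river]
river: ρ → (4,5,-3)
river: ρ → (-3,7,2)
river: ρ → (2,5,-6)
river: ρ → (-6,7,1)
river: ρ → (1,7,-6)
river: ρ → (-6,5,2)
river: ρ → (2,7,-3)
river: ρ → (-3,5,4)
river: ρ → (4,3,-4)
river: ρ → (-4,5,3)
river: ρ → (3,7,-2)
river: ρ → (-2,5,6)
river: ρ → (6,7,-1)
river: ρ → (-1,7,6)
river: ρ → (6,5,-2)
river: ρ → (-2,7,3)
river: ρ → (3,5,-4)
closes: descent 1, river 18
min |a| on river = 1

1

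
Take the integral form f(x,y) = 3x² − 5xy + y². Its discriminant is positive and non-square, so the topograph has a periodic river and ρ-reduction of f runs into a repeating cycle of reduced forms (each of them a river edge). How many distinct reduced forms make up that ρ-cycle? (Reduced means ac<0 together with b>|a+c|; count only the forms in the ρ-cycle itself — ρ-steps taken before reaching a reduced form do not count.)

D = 13, ⌊√D⌋ = 3
descent: ρ → (1,3,-1)  [lands on river]
river: ρ → (-1,3,1)
ρ-cycle length = 2 (tail of 1 descent step not counted)

2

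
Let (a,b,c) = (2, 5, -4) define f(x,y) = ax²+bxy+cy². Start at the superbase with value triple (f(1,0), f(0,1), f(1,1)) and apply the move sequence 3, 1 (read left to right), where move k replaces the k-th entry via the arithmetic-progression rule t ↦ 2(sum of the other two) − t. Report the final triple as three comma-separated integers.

start (2,-4,3) = (f(1,0),f(0,1),f(1,1))
replace slot 3: 2·(2+(-4)) − 3 = -7 → (2,-4,-7)
replace slot 1: 2·((-4)+(-7)) − 2 = -24 → (-24,-4,-7)

-24,-4,-7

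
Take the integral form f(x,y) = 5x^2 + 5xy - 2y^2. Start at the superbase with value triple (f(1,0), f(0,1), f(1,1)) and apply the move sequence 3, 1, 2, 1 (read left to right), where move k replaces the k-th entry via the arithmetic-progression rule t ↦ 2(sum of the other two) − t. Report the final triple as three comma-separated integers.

start (5,-2,8) = (f(1,0),f(0,1),f(1,1))
replace slot 3: 2·(5+(-2)) − 8 = -2 → (5,-2,-2)
replace slot 1: 2·((-2)+(-2)) − 5 = -13 → (-13,-2,-2)
replace slot 2: 2·((-13)+(-2)) − (-2) = -28 → (-13,-28,-2)
replace slot 1: 2·((-28)+(-2)) − (-13) = -47 → (-47,-28,-2)

-47,-28,-2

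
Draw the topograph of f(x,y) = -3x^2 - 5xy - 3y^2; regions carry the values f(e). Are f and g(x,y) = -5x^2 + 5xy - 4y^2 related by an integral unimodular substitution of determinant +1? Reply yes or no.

D₁ = -11, D₂ = -55
discriminants differ ⇒ not SL₂(ℤ)-equivalent

no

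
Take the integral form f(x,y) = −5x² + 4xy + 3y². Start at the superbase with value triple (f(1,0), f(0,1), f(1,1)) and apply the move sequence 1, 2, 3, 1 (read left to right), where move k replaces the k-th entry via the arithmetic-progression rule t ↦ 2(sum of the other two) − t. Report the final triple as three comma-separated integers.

start (-5,3,2) = (f(1,0),f(0,1),f(1,1))
replace slot 1: 2·(3+2) − (-5) = 15 → (15,3,2)
replace slot 2: 2·(15+2) − 3 = 31 → (15,31,2)
replace slot 3: 2·(15+31) − 2 = 90 → (15,31,90)
replace slot 1: 2·(31+90) − 15 = 227 → (227,31,90)

227,31,90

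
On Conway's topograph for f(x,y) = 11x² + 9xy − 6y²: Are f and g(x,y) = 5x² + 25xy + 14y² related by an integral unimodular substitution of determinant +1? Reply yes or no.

D₁ = 345, D₂ = 345
river cycle of f (length 10): (-6, 15, 5), (5, 15, -6), (-6, 9, 11), (11, 13, -4), (-4, 11, 14), (14, 17, -1), (-1, 17, 14), (14, 11, -4), (-4, 13, 11), (11, 9, -6)
river cycle of g (length 10): (-6, 9, 11), (11, 13, -4), (-4, 11, 14), (14, 17, -1), (-1, 17, 14), (14, 11, -4), (-4, 13, 11), (11, 9, -6), (-6, 15, 5), (5, 15, -6)
cycles coincide ⇒ equivalent

yes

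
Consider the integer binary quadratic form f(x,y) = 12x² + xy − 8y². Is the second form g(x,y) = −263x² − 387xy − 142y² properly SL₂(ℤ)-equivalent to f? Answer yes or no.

D₁ = 385, D₂ = 385
river cycle of f (length 10): (-8, 15, 5), (5, 15, -8), (-8, 17, 3), (3, 19, -2), (-2, 17, 12), (12, 7, -7), (-7, 7, 12), (12, 17, -2), (-2, 19, 3), (3, 17, -8)
river cycle of g (length 10): (5, 15, -8), (-8, 17, 3), (3, 19, -2), (-2, 17, 12), (12, 7, -7), (-7, 7, 12), (12, 17, -2), (-2, 19, 3), (3, 17, -8), (-8, 15, 5)
cycles coincide ⇒ equivalent

yes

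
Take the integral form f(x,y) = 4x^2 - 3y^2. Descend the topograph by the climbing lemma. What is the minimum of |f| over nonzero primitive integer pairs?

descent: ρ → (-3,6,1)  [lands on river]
river: ρ → (1,6,-3)
closes: descent 1, river 2
min |a| on river = 1

1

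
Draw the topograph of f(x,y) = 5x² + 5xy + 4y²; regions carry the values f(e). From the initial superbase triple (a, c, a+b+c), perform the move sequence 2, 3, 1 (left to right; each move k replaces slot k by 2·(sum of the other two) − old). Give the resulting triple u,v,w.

start (5,4,14) = (f(1,0),f(0,1),f(1,1))
replace slot 2: 2·(5+14) − 4 = 34 → (5,34,14)
replace slot 3: 2·(5+34) − 14 = 64 → (5,34,64)
replace slot 1: 2·(34+64) − 5 = 191 → (191,34,64)

191,34,64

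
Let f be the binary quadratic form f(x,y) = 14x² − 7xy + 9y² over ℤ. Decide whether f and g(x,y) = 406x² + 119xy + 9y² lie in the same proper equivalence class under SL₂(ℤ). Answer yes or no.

D₁ = -455, D₂ = -455
f: flip: (14,-7,9)→(9,7,14)
f: reduced (well bottom): (9,7,14) with a≤c, −a<b≤a
g: flip: (406,119,9)→(9,-119,406)
g: translate: b→7 (≡-119 mod 18), so (9,-119,406)→(9,7,14)
g: reduced (well bottom): (9,7,14) with a≤c, −a<b≤a
reduced forms (9, 7, 14) vs (9, 7, 14) ⇒ equivalent

yes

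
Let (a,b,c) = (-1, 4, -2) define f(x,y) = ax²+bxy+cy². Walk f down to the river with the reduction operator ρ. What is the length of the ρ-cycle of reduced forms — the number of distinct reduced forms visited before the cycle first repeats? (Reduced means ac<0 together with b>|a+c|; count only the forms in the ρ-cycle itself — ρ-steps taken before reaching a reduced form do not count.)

D = 8, ⌊√D⌋ = 2
descent: ρ → (-2,0,1)
descent: ρ → (1,2,-1)  [lands on river]
river: ρ → (-1,2,1)
ρ-cycle length = 2 (tail of 2 descent steps not counted)

2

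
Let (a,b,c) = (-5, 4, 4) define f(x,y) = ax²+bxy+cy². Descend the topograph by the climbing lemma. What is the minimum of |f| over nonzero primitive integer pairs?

river: ρ → (4,4,-5)
river: ρ → (-5,6,3)
river: ρ → (3,6,-5)
river: ρ → (-5,4,4)
closes: descent 0, river 4
min |a| on river = 3

3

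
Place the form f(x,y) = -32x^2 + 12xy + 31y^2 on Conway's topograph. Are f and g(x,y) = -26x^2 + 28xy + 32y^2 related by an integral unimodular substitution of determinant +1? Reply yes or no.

D₁ = 4112, D₂ = 4112
river cycle of f (length 8): (31, 50, -13), (-13, 54, 23), (23, 38, -29), (-29, 20, 32), (32, 44, -17), (-17, 58, 11), (11, 52, -32), (-32, 12, 31)
river cycle of g (length 10): (32, 36, -22), (-22, 52, 16), (16, 44, -34), (-34, 24, 26), (26, 28, -32), (-32, 36, 22), (22, 52, -16), (-16, 44, 34), (34, 24, -26), (-26, 28, 32)
cycles differ ⇒ inequivalent

no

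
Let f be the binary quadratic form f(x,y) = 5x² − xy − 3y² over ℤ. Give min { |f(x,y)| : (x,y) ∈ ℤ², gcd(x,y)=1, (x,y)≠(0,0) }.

descent: ρ → (-3,7,1)  [lands on river]
river: ρ → (1,7,-3)
river: ρ → (-3,5,3)
river: ρ → (3,7,-1)
river: ρ → (-1,7,3)
river: ρ → (3,5,-3)
closes: descent 1, river 6
min |a| on river = 1

1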